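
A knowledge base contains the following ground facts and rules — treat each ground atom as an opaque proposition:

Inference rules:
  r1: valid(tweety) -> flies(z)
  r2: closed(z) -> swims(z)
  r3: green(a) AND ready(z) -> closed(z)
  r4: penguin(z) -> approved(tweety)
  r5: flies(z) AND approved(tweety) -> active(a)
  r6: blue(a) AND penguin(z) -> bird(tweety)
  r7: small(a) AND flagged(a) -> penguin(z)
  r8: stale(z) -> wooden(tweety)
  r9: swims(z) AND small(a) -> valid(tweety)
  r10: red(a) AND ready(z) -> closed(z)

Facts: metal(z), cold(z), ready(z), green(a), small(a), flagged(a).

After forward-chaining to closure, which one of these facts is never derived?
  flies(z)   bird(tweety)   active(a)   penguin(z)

Round 1 fires r3, r7, giving closed(z), penguin(z).
Round 2 fires r2, r4, giving swims(z), approved(tweety).
Round 3 fires r9, giving valid(tweety).
Round 4 fires r1, giving flies(z).
Round 5 fires r5, giving active(a).
Derived: penguin(z) (round 1), flies(z) (round 4), active(a) (round 5). bird(tweety) never appears in any round.

bird(tweety)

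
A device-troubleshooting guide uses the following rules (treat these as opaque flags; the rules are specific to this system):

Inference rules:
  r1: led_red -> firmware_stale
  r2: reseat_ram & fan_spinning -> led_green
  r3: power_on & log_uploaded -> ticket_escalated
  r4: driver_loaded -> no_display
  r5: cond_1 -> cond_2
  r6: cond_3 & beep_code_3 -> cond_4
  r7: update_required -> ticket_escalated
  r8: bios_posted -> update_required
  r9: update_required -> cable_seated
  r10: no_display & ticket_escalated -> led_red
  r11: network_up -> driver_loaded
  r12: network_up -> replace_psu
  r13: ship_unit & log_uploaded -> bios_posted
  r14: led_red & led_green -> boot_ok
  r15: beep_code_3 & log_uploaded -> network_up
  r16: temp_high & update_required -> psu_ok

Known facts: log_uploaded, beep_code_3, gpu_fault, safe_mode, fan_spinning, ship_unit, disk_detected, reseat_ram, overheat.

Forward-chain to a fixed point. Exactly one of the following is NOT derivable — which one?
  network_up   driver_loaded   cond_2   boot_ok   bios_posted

Round 1: r2 [reseat_ram & fan_spinning -> led_green]; r13 [ship_unit & log_uploaded -> bios_posted]; r15 [beep_code_3 & log_uploaded -> network_up]. Adds led_green, bios_posted, network_up.
Round 2: r8 [bios_posted -> update_required]; r11 [network_up -> driver_loaded]; r12 [network_up -> replace_psu]. Adds update_required, driver_loaded, replace_psu.
Round 3: r4 [driver_loaded -> no_display]; r7 [update_required -> ticket_escalated]; r9 [update_required -> cable_seated]. Adds no_display, ticket_escalated, cable_seated.
Round 4: r10 [no_display & ticket_escalated -> led_red]. Adds led_red.
Round 5: r1 [led_red -> firmware_stale]; r14 [led_red & led_green -> boot_ok]. Adds firmware_stale, boot_ok.
Derived: driver_loaded (round 2), bios_posted (round 1), network_up (round 1), boot_ok (round 5). cond_2 never appears in any round.

cond_2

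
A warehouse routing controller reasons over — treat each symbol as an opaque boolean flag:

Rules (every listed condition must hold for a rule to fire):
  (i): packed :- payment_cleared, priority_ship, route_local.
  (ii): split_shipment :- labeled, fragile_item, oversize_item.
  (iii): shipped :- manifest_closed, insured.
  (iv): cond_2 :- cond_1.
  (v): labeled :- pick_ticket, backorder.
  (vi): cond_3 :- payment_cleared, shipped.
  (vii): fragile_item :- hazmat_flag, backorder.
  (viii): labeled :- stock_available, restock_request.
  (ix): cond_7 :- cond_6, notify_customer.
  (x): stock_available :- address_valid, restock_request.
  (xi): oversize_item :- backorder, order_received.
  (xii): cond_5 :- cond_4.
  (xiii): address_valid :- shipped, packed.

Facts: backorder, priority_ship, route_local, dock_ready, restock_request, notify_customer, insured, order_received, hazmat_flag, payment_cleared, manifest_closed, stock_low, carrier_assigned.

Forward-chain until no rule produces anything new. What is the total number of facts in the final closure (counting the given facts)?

Round 1: (i) [packed :- payment_cleared, priority_ship, route_local.]; (iii) [shipped :- manifest_closed, insured.]; (vii) [fragile_item :- hazmat_flag, backorder.]; (xi) [oversize_item :- backorder, order_received.]. Adds packed, shipped, fragile_item, oversize_item.
Round 2: (vi) [cond_3 :- payment_cleared, shipped.]; (xiii) [address_valid :- shipped, packed.]. Adds cond_3, address_valid.
Round 3: (x) [stock_available :- address_valid, restock_request.]. Adds stock_available.
Round 4: (viii) [labeled :- stock_available, restock_request.]. Adds labeled.
Round 5: (ii) [split_shipment :- labeled, fragile_item, oversize_item.]. Adds split_shipment.
Closure: {address_valid, backorder, carrier_assigned, cond_3, dock_ready, fragile_item, hazmat_flag, insured, labeled, manifest_closed, notify_customer, order_received, oversize_item, packed, payment_cleared, priority_ship, restock_request, route_local, shipped, split_shipment, stock_available, stock_low} — 22 facts.

22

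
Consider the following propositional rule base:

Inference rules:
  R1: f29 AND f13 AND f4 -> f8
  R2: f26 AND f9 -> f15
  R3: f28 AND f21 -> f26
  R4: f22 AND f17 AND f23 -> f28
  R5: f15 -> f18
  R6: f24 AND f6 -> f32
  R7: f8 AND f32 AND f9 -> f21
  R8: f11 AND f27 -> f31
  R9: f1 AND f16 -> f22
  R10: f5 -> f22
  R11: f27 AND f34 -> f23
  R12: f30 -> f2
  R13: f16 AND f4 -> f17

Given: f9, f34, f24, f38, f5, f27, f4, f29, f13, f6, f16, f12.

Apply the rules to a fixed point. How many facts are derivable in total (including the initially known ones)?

22

Round 1 fires R1, R6, R10, R11, R13, giving f8, f32, f22, f23, f17.
Round 2 fires R4, R7, giving f28, f21.
Round 3 fires R3, giving f26.
Round 4 fires R2, giving f15.
Round 5 fires R5, giving f18.
Closure: {f12, f13, f15, f16, f17, f18, f21, f22, f23, f24, f26, f27, f28, f29, f32, f34, f38, f4, f5, f6, f8, f9} — 22 facts.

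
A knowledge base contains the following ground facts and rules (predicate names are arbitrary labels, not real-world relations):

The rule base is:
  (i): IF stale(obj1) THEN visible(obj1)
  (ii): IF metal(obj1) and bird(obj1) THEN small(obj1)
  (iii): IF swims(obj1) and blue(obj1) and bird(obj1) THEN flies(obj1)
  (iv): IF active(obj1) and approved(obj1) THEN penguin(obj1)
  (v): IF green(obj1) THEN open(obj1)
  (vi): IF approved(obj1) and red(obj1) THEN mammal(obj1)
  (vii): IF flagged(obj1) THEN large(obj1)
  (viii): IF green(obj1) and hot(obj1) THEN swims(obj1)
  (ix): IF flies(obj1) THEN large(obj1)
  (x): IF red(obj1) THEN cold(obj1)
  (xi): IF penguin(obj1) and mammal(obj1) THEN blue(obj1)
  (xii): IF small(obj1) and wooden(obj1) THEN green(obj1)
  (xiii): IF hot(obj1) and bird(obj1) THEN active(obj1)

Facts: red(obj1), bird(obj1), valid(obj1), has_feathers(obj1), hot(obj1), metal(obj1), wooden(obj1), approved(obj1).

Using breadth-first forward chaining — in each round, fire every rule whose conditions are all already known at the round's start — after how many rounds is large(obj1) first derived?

5

[1] (ii) [IF metal(obj1) and bird(obj1) THEN small(obj1)]; (vi) [IF approved(obj1) and red(obj1) THEN mammal(obj1)]; (x) [IF red(obj1) THEN cold(obj1)]; (xiii) [IF hot(obj1) and bird(obj1) THEN active(obj1)]. ⇒ new: small(obj1), mammal(obj1), cold(obj1), active(obj1).
[2] (iv) [IF active(obj1) and approved(obj1) THEN penguin(obj1)]; (xii) [IF small(obj1) and wooden(obj1) THEN green(obj1)]. ⇒ new: penguin(obj1), green(obj1).
[3] (v) [IF green(obj1) THEN open(obj1)]; (viii) [IF green(obj1) and hot(obj1) THEN swims(obj1)]; (xi) [IF penguin(obj1) and mammal(obj1) THEN blue(obj1)]. ⇒ new: open(obj1), swims(obj1), blue(obj1).
[4] (iii) [IF swims(obj1) and blue(obj1) and bird(obj1) THEN flies(obj1)]. ⇒ new: flies(obj1).
[5] (ix) [IF flies(obj1) THEN large(obj1)]. ⇒ new: large(obj1).
large(obj1) first appears in round 5.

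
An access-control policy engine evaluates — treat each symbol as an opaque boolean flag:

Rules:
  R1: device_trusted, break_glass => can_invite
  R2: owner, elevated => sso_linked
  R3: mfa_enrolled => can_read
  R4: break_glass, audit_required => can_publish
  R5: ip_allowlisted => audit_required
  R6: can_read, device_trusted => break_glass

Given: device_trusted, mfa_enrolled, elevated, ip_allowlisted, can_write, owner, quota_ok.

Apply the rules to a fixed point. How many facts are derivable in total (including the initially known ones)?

[1] R2 [owner, elevated => sso_linked]; R3 [mfa_enrolled => can_read]; R5 [ip_allowlisted => audit_required]. ⇒ new: sso_linked, can_read, audit_required.
[2] R6 [can_read, device_trusted => break_glass]. ⇒ new: break_glass.
[3] R1 [device_trusted, break_glass => can_invite]; R4 [break_glass, audit_required => can_publish]. ⇒ new: can_invite, can_publish.
Closure: {audit_required, break_glass, can_invite, can_publish, can_read, can_write, device_trusted, elevated, ip_allowlisted, mfa_enrolled, owner, quota_ok, sso_linked} — 13 facts.

13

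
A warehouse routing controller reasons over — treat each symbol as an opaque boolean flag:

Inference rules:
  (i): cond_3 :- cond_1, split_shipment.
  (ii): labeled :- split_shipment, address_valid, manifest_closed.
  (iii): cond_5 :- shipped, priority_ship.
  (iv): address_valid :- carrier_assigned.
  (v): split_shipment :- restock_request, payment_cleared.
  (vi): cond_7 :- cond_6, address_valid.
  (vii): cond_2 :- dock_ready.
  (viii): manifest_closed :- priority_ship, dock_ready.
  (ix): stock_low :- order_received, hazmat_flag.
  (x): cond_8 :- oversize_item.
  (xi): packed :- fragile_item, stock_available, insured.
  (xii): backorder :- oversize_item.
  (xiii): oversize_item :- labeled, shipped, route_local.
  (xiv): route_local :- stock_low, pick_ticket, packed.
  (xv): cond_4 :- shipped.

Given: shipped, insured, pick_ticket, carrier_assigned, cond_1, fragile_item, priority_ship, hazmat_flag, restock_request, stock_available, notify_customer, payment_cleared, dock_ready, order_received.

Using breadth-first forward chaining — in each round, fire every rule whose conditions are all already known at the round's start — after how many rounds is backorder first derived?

4

Round 1: (iii) [cond_5 :- shipped, priority_ship.]; (iv) [address_valid :- carrier_assigned.]; (v) [split_shipment :- restock_request, payment_cleared.]; (vii) [cond_2 :- dock_ready.]; (viii) [manifest_closed :- priority_ship, dock_ready.]; (ix) [stock_low :- order_received, hazmat_flag.]; (xi) [packed :- fragile_item, stock_available, insured.]; (xv) [cond_4 :- shipped.]. New: cond_5, address_valid, split_shipment, cond_2, manifest_closed, stock_low, packed, cond_4.
Round 2: (i) [cond_3 :- cond_1, split_shipment.]; (ii) [labeled :- split_shipment, address_valid, manifest_closed.]; (xiv) [route_local :- stock_low, pick_ticket, packed.]. New: cond_3, labeled, route_local.
Round 3: (xiii) [oversize_item :- labeled, shipped, route_local.]. New: oversize_item.
Round 4: (x) [cond_8 :- oversize_item.]; (xii) [backorder :- oversize_item.]. New: cond_8, backorder.
backorder first appears in round 4.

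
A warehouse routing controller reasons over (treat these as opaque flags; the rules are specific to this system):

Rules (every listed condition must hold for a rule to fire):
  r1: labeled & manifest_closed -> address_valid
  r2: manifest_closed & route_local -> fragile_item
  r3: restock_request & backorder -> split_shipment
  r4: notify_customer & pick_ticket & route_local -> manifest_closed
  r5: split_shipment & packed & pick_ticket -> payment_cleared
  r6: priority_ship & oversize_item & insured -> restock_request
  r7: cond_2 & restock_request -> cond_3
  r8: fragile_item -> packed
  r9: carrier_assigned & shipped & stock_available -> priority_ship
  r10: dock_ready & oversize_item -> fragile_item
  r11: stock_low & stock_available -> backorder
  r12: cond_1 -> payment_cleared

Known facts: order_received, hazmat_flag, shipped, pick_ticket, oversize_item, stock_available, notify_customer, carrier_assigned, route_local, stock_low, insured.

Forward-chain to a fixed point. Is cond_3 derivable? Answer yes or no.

Round 1 fires r4, r9, r11, giving manifest_closed, priority_ship, backorder.
Round 2 fires r2, r6, giving fragile_item, restock_request.
Round 3 fires r3, r8, giving split_shipment, packed.
Round 4 fires r5, giving payment_cleared.
Fixed point reached. cond_3 is concluded only by r7; r7 needs cond_2 (never derived).

no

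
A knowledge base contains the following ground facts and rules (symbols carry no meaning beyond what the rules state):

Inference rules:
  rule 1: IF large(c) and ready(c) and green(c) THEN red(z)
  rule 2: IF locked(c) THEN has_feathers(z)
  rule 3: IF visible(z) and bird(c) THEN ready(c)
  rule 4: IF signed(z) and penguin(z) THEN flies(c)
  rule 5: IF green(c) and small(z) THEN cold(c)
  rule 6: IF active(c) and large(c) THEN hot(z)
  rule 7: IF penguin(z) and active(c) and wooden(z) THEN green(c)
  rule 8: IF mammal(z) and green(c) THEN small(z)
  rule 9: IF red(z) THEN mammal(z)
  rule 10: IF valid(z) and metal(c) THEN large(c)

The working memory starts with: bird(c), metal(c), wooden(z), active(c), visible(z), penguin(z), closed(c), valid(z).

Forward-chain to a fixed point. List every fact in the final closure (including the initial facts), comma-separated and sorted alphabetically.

active(c), bird(c), closed(c), cold(c), green(c), hot(z), large(c), mammal(z), metal(c), penguin(z), ready(c), red(z), small(z), valid(z), visible(z), wooden(z)

Round 1 — rule 3, rule 7, rule 10, derive ready(c), green(c), large(c).
Round 2 — rule 1, rule 6, derive red(z), hot(z).
Round 3 — rule 9, derive mammal(z).
Round 4 — rule 8, derive small(z).
Round 5 — rule 5, derive cold(c).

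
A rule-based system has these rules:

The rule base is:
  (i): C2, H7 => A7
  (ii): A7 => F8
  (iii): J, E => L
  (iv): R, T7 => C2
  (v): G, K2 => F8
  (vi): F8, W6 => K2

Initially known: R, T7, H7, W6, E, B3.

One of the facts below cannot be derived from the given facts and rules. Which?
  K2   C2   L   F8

Round 1: (iv) [R, T7 => C2]. New: C2.
Round 2: (i) [C2, H7 => A7]. New: A7.
Round 3: (ii) [A7 => F8]. New: F8.
Round 4: (vi) [F8, W6 => K2]. New: K2.
Derived: F8 (round 3), K2 (round 4), C2 (round 1). L never appears in any round.

L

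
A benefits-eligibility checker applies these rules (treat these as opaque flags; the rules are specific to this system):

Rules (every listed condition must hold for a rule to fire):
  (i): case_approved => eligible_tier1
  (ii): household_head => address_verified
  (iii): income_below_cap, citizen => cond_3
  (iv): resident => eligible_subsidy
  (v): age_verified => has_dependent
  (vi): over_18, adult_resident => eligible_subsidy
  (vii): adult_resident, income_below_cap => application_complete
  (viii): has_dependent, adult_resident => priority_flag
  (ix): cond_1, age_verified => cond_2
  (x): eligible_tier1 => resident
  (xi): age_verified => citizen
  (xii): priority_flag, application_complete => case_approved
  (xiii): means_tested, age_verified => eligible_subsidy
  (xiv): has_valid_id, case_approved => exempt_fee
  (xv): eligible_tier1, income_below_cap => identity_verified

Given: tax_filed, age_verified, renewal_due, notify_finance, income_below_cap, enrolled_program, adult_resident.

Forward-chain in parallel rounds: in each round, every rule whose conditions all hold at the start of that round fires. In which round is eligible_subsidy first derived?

6

[1] (v) [age_verified => has_dependent]; (vii) [adult_resident, income_below_cap => application_complete]; (xi) [age_verified => citizen]. ⇒ new: has_dependent, application_complete, citizen.
[2] (iii) [income_below_cap, citizen => cond_3]; (viii) [has_dependent, adult_resident => priority_flag]. ⇒ new: cond_3, priority_flag.
[3] (xii) [priority_flag, application_complete => case_approved]. ⇒ new: case_approved.
[4] (i) [case_approved => eligible_tier1]. ⇒ new: eligible_tier1.
[5] (x) [eligible_tier1 => resident]; (xv) [eligible_tier1, income_below_cap => identity_verified]. ⇒ new: resident, identity_verified.
[6] (iv) [resident => eligible_subsidy]. ⇒ new: eligible_subsidy.
eligible_subsidy first appears in round 6.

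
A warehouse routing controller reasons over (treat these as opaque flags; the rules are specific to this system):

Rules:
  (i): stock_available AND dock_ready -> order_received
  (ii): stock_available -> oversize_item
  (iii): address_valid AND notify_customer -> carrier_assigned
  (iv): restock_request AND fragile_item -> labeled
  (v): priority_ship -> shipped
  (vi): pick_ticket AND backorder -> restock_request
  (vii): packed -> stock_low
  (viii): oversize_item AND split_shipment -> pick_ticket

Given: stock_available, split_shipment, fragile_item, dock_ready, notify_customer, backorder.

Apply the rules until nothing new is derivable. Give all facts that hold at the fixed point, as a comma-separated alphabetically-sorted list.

Round 1 — (i), (ii), derive order_received, oversize_item.
Round 2 — (viii), derive pick_ticket.
Round 3 — (vi), derive restock_request.
Round 4 — (iv), derive labeled.

backorder, dock_ready, fragile_item, labeled, notify_customer, order_received, oversize_item, pick_ticket, restock_request, split_shipment, stock_available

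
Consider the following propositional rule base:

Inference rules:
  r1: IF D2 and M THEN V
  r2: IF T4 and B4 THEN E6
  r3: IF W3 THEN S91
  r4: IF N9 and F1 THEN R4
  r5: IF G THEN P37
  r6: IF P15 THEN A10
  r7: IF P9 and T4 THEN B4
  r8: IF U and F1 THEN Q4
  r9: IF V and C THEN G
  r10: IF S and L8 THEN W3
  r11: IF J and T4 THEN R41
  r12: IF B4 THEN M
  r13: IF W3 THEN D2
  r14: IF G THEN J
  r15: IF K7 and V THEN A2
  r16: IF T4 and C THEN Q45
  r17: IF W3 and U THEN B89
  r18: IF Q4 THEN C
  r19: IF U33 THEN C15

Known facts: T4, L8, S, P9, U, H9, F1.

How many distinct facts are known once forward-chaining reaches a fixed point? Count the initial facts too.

Round 1 fires r7, r8, r10, giving B4, Q4, W3.
Round 2 fires r2, r3, r12, r13, r17, r18, giving E6, S91, M, D2, B89, C.
Round 3 fires r1, r16, giving V, Q45.
Round 4 fires r9, giving G.
Round 5 fires r5, r14, giving P37, J.
Round 6 fires r11, giving R41.
Closure: {B4, B89, C, D2, E6, F1, G, H9, J, L8, M, P37, P9, Q4, Q45, R41, S, S91, T4, U, V, W3} — 22 facts.

22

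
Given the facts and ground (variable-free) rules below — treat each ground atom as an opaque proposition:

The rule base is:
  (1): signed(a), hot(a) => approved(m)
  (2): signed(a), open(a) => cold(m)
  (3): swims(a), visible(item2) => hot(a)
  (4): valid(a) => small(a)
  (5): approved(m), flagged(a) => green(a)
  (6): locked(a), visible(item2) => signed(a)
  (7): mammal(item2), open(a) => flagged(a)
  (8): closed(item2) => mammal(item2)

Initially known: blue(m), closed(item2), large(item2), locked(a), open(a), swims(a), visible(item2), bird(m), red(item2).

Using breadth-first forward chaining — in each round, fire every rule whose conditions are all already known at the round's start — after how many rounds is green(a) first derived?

3

Round 1 — (3), (6), (8), derive hot(a), signed(a), mammal(item2).
Round 2 — (1), (2), (7), derive approved(m), cold(m), flagged(a).
Round 3 — (5), derive green(a).
green(a) first appears in round 3.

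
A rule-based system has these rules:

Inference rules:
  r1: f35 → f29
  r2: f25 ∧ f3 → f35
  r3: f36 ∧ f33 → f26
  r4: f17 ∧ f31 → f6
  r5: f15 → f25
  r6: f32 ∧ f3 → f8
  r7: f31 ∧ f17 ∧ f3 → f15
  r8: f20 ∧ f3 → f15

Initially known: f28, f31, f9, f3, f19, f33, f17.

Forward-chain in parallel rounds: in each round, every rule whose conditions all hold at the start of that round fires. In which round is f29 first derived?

4

Round 1: r4 [f17 ∧ f31 → f6]; r7 [f31 ∧ f17 ∧ f3 → f15]. New: f6, f15.
Round 2: r5 [f15 → f25]. New: f25.
Round 3: r2 [f25 ∧ f3 → f35]. New: f35.
Round 4: r1 [f35 → f29]. New: f29.
f29 first appears in round 4.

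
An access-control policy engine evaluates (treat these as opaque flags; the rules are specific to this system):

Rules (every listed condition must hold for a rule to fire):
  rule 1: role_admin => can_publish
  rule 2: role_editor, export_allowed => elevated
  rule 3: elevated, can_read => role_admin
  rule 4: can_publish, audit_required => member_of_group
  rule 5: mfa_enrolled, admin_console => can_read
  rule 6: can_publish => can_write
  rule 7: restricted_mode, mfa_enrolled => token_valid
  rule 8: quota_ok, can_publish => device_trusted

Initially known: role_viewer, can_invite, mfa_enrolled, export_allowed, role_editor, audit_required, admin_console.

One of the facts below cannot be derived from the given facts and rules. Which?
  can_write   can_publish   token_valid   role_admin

token_valid

Round 1: rule 2 [role_editor, export_allowed => elevated]; rule 5 [mfa_enrolled, admin_console => can_read]. Adds elevated, can_read.
Round 2: rule 3 [elevated, can_read => role_admin]. Adds role_admin.
Round 3: rule 1 [role_admin => can_publish]. Adds can_publish.
Round 4: rule 4 [can_publish, audit_required => member_of_group]; rule 6 [can_publish => can_write]. Adds member_of_group, can_write.
Derived: can_write (round 4), can_publish (round 3), role_admin (round 2). token_valid never appears in any round.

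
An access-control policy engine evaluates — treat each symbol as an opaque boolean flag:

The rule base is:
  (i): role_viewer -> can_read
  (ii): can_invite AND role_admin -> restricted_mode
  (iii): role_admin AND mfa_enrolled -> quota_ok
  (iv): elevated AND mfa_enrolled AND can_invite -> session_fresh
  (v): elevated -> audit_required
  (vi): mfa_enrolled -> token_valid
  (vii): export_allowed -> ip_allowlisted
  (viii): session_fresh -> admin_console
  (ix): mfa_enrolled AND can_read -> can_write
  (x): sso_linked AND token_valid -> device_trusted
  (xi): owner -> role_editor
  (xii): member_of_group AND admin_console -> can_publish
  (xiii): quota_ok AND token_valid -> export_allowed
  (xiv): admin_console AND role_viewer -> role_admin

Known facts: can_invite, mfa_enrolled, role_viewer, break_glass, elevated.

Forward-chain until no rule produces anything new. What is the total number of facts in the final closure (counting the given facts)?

16

Round 1: (i) [role_viewer -> can_read]; (iv) [elevated AND mfa_enrolled AND can_invite -> session_fresh]; (v) [elevated -> audit_required]; (vi) [mfa_enrolled -> token_valid]. Adds can_read, session_fresh, audit_required, token_valid.
Round 2: (viii) [session_fresh -> admin_console]; (ix) [mfa_enrolled AND can_read -> can_write]. Adds admin_console, can_write.
Round 3: (xiv) [admin_console AND role_viewer -> role_admin]. Adds role_admin.
Round 4: (ii) [can_invite AND role_admin -> restricted_mode]; (iii) [role_admin AND mfa_enrolled -> quota_ok]. Adds restricted_mode, quota_ok.
Round 5: (xiii) [quota_ok AND token_valid -> export_allowed]. Adds export_allowed.
Round 6: (vii) [export_allowed -> ip_allowlisted]. Adds ip_allowlisted.
Closure: {admin_console, audit_required, break_glass, can_invite, can_read, can_write, elevated, export_allowed, ip_allowlisted, mfa_enrolled, quota_ok, restricted_mode, role_admin, role_viewer, session_fresh, token_valid} — 16 facts.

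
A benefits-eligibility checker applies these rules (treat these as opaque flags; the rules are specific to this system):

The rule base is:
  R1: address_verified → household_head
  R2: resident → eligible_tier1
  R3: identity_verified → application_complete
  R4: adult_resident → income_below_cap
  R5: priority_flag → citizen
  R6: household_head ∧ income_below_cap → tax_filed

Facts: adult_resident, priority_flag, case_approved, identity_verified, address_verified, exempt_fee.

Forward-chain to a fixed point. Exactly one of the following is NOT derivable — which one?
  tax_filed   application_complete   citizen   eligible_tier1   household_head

eligible_tier1

Round 1: R1 [address_verified → household_head]; R3 [identity_verified → application_complete]; R4 [adult_resident → income_below_cap]; R5 [priority_flag → citizen]. Adds household_head, application_complete, income_below_cap, citizen.
Round 2: R6 [household_head ∧ income_below_cap → tax_filed]. Adds tax_filed.
Derived: application_complete (round 1), citizen (round 1), tax_filed (round 2), household_head (round 1). eligible_tier1 never appears in any round.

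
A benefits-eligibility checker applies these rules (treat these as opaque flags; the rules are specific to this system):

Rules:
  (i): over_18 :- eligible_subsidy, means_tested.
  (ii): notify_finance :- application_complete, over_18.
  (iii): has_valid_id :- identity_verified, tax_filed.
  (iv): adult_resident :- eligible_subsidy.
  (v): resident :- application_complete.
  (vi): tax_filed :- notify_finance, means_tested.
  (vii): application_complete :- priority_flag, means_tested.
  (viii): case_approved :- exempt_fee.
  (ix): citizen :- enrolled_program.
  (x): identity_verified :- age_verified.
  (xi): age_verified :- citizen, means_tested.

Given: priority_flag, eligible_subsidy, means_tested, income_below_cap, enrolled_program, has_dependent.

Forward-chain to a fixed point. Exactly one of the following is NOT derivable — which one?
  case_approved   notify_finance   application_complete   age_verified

Round 1 fires (i), (iv), (vii), (ix), giving over_18, adult_resident, application_complete, citizen.
Round 2 fires (ii), (v), (xi), giving notify_finance, resident, age_verified.
Round 3 fires (vi), (x), giving tax_filed, identity_verified.
Round 4 fires (iii), giving has_valid_id.
Derived: notify_finance (round 2), age_verified (round 2), application_complete (round 1). case_approved never appears in any round.

case_approved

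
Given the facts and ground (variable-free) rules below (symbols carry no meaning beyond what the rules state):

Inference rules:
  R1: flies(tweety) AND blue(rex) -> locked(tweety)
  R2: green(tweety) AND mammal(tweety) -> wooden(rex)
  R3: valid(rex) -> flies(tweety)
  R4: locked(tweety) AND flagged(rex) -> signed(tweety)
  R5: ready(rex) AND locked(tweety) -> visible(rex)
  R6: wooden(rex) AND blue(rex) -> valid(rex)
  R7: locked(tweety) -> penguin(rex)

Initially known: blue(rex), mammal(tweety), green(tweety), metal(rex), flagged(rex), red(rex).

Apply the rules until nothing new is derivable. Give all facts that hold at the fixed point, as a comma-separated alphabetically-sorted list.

Round 1 fires R2, giving wooden(rex).
Round 2 fires R6, giving valid(rex).
Round 3 fires R3, giving flies(tweety).
Round 4 fires R1, giving locked(tweety).
Round 5 fires R4, R7, giving signed(tweety), penguin(rex).

blue(rex), flagged(rex), flies(tweety), green(tweety), locked(tweety), mammal(tweety), metal(rex), penguin(rex), red(rex), signed(tweety), valid(rex), wooden(rex)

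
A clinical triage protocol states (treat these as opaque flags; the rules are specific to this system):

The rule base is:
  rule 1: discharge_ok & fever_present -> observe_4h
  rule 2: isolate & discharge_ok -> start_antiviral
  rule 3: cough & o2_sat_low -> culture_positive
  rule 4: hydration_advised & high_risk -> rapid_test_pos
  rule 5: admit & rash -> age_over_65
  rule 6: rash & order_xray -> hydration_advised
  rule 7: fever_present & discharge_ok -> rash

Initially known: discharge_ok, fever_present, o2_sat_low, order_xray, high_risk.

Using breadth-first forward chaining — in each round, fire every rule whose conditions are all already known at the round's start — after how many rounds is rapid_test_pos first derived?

3

Round 1: rule 1 [discharge_ok & fever_present -> observe_4h]; rule 7 [fever_present & discharge_ok -> rash]. Adds observe_4h, rash.
Round 2: rule 6 [rash & order_xray -> hydration_advised]. Adds hydration_advised.
Round 3: rule 4 [hydration_advised & high_risk -> rapid_test_pos]. Adds rapid_test_pos.
rapid_test_pos first appears in round 3.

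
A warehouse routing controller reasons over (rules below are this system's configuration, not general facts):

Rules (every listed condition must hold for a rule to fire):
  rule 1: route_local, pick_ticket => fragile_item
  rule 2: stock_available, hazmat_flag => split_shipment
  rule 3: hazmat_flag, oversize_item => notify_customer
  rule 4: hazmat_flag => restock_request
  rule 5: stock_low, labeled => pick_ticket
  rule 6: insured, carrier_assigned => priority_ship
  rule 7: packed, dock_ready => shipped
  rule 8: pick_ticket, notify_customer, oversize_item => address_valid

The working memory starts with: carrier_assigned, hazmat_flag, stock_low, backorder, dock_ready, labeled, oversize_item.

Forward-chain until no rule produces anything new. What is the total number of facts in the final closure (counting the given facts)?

[1] rule 3 [hazmat_flag, oversize_item => notify_customer]; rule 4 [hazmat_flag => restock_request]; rule 5 [stock_low, labeled => pick_ticket]. ⇒ new: notify_customer, restock_request, pick_ticket.
[2] rule 8 [pick_ticket, notify_customer, oversize_item => address_valid]. ⇒ new: address_valid.
Closure: {address_valid, backorder, carrier_assigned, dock_ready, hazmat_flag, labeled, notify_customer, oversize_item, pick_ticket, restock_request, stock_low} — 11 facts.

11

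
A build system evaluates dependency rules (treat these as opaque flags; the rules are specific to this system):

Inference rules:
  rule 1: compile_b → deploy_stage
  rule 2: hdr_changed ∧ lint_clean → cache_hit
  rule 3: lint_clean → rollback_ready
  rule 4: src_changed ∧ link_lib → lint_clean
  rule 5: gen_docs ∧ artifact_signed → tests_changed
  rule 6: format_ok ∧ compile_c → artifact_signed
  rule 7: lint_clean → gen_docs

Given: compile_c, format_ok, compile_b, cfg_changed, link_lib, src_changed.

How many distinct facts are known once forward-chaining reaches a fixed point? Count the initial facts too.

12

Round 1 — rule 1, rule 4, rule 6, derive deploy_stage, lint_clean, artifact_signed.
Round 2 — rule 3, rule 7, derive rollback_ready, gen_docs.
Round 3 — rule 5, derive tests_changed.
Closure: {artifact_signed, cfg_changed, compile_b, compile_c, deploy_stage, format_ok, gen_docs, link_lib, lint_clean, rollback_ready, src_changed, tests_changed} — 12 facts.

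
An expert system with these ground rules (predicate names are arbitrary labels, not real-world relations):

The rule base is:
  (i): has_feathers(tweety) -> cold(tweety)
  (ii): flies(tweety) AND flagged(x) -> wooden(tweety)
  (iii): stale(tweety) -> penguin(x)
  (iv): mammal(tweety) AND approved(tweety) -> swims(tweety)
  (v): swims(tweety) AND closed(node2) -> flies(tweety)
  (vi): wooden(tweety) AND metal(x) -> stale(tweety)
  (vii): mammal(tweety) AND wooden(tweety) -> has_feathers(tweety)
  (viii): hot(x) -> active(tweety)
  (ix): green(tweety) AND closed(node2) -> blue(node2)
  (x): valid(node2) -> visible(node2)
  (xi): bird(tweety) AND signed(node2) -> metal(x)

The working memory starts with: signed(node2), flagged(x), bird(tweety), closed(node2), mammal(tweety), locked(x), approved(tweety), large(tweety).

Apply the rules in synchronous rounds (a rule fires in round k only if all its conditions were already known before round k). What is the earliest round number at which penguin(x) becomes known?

Round 1: (iv) [mammal(tweety) AND approved(tweety) -> swims(tweety)]; (xi) [bird(tweety) AND signed(node2) -> metal(x)]. Adds swims(tweety), metal(x).
Round 2: (v) [swims(tweety) AND closed(node2) -> flies(tweety)]. Adds flies(tweety).
Round 3: (ii) [flies(tweety) AND flagged(x) -> wooden(tweety)]. Adds wooden(tweety).
Round 4: (vi) [wooden(tweety) AND metal(x) -> stale(tweety)]; (vii) [mammal(tweety) AND wooden(tweety) -> has_feathers(tweety)]. Adds stale(tweety), has_feathers(tweety).
Round 5: (i) [has_feathers(tweety) -> cold(tweety)]; (iii) [stale(tweety) -> penguin(x)]. Adds cold(tweety), penguin(x).
penguin(x) first appears in round 5.

5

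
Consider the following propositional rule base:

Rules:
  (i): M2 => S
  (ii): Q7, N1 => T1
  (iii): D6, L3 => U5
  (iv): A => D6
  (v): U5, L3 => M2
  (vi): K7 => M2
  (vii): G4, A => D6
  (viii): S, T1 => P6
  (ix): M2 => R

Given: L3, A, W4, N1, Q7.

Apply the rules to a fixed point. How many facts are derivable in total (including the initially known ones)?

12

[1] (ii) [Q7, N1 => T1]; (iv) [A => D6]. ⇒ new: T1, D6.
[2] (iii) [D6, L3 => U5]. ⇒ new: U5.
[3] (v) [U5, L3 => M2]. ⇒ new: M2.
[4] (i) [M2 => S]; (ix) [M2 => R]. ⇒ new: S, R.
[5] (viii) [S, T1 => P6]. ⇒ new: P6.
Closure: {A, D6, L3, M2, N1, P6, Q7, R, S, T1, U5, W4} — 12 facts.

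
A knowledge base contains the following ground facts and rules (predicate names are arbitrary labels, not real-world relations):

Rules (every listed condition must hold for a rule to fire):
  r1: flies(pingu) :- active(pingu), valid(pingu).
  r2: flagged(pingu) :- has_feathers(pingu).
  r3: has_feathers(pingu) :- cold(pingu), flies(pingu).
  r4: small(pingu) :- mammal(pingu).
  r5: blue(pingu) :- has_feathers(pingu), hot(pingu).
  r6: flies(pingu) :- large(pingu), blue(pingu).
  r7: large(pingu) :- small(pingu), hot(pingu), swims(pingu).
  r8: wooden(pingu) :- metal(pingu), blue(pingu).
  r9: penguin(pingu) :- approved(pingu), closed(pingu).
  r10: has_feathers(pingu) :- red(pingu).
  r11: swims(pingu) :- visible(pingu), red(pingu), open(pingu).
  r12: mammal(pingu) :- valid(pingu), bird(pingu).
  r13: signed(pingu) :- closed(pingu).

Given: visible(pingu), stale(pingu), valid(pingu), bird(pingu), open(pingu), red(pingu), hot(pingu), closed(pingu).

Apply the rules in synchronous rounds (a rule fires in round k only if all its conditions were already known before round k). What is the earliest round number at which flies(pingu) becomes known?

Round 1: r10 [has_feathers(pingu) :- red(pingu).]; r11 [swims(pingu) :- visible(pingu), red(pingu), open(pingu).]; r12 [mammal(pingu) :- valid(pingu), bird(pingu).]; r13 [signed(pingu) :- closed(pingu).]. Adds has_feathers(pingu), swims(pingu), mammal(pingu), signed(pingu).
Round 2: r2 [flagged(pingu) :- has_feathers(pingu).]; r4 [small(pingu) :- mammal(pingu).]; r5 [blue(pingu) :- has_feathers(pingu), hot(pingu).]. Adds flagged(pingu), small(pingu), blue(pingu).
Round 3: r7 [large(pingu) :- small(pingu), hot(pingu), swims(pingu).]. Adds large(pingu).
Round 4: r6 [flies(pingu) :- large(pingu), blue(pingu).]. Adds flies(pingu).
flies(pingu) first appears in round 4.

4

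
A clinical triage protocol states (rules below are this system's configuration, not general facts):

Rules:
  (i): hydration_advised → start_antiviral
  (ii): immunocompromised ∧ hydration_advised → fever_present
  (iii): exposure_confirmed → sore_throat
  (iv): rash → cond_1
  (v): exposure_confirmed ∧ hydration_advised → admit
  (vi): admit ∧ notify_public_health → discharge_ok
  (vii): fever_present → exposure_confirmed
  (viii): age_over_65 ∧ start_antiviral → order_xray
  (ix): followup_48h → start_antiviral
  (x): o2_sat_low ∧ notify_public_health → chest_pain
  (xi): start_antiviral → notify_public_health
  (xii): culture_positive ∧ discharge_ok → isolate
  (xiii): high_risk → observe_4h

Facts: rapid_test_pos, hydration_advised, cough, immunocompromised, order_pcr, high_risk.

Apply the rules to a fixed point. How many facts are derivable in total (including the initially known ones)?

Round 1 fires (i), (ii), (xiii), giving start_antiviral, fever_present, observe_4h.
Round 2 fires (vii), (xi), giving exposure_confirmed, notify_public_health.
Round 3 fires (iii), (v), giving sore_throat, admit.
Round 4 fires (vi), giving discharge_ok.
Closure: {admit, cough, discharge_ok, exposure_confirmed, fever_present, high_risk, hydration_advised, immunocompromised, notify_public_health, observe_4h, order_pcr, rapid_test_pos, sore_throat, start_antiviral} — 14 facts.

14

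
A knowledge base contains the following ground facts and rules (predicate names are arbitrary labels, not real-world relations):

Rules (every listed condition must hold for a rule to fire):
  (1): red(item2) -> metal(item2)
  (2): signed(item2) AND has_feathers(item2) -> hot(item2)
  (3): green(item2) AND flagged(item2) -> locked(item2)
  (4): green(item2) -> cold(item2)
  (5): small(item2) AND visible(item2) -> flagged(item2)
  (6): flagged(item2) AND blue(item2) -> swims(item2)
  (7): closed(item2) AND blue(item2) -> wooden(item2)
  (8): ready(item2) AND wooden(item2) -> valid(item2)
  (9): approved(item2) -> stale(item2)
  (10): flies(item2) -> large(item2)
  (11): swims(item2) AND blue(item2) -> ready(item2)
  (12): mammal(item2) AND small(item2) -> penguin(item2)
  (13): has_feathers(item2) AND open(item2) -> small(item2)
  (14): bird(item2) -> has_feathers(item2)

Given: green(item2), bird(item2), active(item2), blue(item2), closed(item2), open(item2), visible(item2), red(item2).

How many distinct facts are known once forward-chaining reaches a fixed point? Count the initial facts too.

Round 1 fires (1), (4), (7), (14), giving metal(item2), cold(item2), wooden(item2), has_feathers(item2).
Round 2 fires (13), giving small(item2).
Round 3 fires (5), giving flagged(item2).
Round 4 fires (3), (6), giving locked(item2), swims(item2).
Round 5 fires (11), giving ready(item2).
Round 6 fires (8), giving valid(item2).
Closure: {active(item2), bird(item2), blue(item2), closed(item2), cold(item2), flagged(item2), green(item2), has_feathers(item2), locked(item2), metal(item2), open(item2), ready(item2), red(item2), small(item2), swims(item2), valid(item2), visible(item2), wooden(item2)} — 18 facts.

18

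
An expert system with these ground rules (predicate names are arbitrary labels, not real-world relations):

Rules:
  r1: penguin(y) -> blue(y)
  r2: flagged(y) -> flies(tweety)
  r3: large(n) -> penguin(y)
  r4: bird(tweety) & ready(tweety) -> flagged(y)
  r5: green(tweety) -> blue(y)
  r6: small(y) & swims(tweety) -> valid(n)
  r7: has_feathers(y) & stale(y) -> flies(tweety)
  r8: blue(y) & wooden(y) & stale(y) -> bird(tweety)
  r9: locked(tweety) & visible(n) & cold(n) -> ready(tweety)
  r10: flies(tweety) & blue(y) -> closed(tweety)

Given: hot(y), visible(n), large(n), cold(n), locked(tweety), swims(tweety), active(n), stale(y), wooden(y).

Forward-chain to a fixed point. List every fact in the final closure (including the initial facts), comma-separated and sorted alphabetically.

Round 1: r3 [large(n) -> penguin(y)]; r9 [locked(tweety) & visible(n) & cold(n) -> ready(tweety)]. New: penguin(y), ready(tweety).
Round 2: r1 [penguin(y) -> blue(y)]. New: blue(y).
Round 3: r8 [blue(y) & wooden(y) & stale(y) -> bird(tweety)]. New: bird(tweety).
Round 4: r4 [bird(tweety) & ready(tweety) -> flagged(y)]. New: flagged(y).
Round 5: r2 [flagged(y) -> flies(tweety)]. New: flies(tweety).
Round 6: r10 [flies(tweety) & blue(y) -> closed(tweety)]. New: closed(tweety).

active(n), bird(tweety), blue(y), closed(tweety), cold(n), flagged(y), flies(tweety), hot(y), large(n), locked(tweety), penguin(y), ready(tweety), stale(y), swims(tweety), visible(n), wooden(y)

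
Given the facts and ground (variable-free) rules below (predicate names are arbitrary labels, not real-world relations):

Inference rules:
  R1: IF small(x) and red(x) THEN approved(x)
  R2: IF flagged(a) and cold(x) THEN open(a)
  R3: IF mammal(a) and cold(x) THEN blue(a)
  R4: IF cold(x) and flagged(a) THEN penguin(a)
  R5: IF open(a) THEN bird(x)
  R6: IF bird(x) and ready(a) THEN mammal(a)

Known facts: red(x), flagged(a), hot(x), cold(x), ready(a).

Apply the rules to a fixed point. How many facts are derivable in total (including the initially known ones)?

Round 1: R2 [IF flagged(a) and cold(x) THEN open(a)]; R4 [IF cold(x) and flagged(a) THEN penguin(a)]. Adds open(a), penguin(a).
Round 2: R5 [IF open(a) THEN bird(x)]. Adds bird(x).
Round 3: R6 [IF bird(x) and ready(a) THEN mammal(a)]. Adds mammal(a).
Round 4: R3 [IF mammal(a) and cold(x) THEN blue(a)]. Adds blue(a).
Closure: {bird(x), blue(a), cold(x), flagged(a), hot(x), mammal(a), open(a), penguin(a), ready(a), red(x)} — 10 facts.

10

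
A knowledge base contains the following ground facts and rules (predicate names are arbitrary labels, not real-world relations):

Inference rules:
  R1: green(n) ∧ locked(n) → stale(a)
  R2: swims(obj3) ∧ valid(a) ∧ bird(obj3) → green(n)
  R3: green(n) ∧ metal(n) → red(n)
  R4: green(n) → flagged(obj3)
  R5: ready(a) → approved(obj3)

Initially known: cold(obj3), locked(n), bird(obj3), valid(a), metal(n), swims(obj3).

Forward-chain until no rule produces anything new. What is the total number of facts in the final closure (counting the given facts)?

Round 1 — R2, derive green(n).
Round 2 — R1, R3, R4, derive stale(a), red(n), flagged(obj3).
Closure: {bird(obj3), cold(obj3), flagged(obj3), green(n), locked(n), metal(n), red(n), stale(a), swims(obj3), valid(a)} — 10 facts.

10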